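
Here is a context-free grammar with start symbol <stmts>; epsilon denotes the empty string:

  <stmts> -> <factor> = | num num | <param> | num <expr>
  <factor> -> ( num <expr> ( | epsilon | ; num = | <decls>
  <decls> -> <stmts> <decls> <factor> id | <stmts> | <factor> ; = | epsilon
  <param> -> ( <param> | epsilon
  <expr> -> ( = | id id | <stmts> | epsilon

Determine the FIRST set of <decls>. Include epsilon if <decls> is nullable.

{ (, ;, =, id, num, epsilon }

From <decls> -> <stmts> <decls> <factor> id: <stmts>, <decls>, <factor> nullable, take FIRST(<stmts>) ∪ FIRST(<decls>) ∪ FIRST(<factor>) ∪ {id} = { (, ;, =, id, num }.
From <decls> -> <stmts>: add FIRST(<stmts>) = { (, ;, =, id, num, epsilon } (including epsilon since <stmts> is nullable).
From <decls> -> <factor> ; =: <factor> nullable, take FIRST(<factor>) ∪ {;} = { (, ;, =, id, num }.
<decls> -> epsilon contributes epsilon.
Union: FIRST(<decls>) = { (, ;, =, id, num, epsilon }.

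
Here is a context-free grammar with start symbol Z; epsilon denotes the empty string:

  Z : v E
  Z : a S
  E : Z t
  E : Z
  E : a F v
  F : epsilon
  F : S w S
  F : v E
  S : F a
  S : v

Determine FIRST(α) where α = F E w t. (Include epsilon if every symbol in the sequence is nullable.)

Add FIRST(F)\{epsilon} = { a, v }; F is nullable, continue.
Add FIRST(E) = { a, v }; E is not nullable, stop.

{ a, v }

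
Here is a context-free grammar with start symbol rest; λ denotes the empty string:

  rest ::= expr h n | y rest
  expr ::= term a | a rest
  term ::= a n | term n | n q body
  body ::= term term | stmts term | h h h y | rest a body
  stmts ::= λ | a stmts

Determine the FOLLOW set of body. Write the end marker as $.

In term ::= n q body: body is at the end, add FOLLOW(term) = { a, n }.
In body ::= rest a body: body is at the end, add FOLLOW(body) = { a, n }.
Union: FOLLOW(body) = { a, n }.

{ a, n }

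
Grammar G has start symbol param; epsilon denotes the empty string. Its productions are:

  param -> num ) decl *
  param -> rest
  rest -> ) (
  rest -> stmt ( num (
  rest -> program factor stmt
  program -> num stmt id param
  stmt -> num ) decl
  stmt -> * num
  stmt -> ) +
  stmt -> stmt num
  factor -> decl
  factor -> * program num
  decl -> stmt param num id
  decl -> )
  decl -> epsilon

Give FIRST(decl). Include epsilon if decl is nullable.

From decl -> stmt param num id: add FIRST(stmt) = { ), *, num }.
decl -> ) contributes {)}.
decl -> epsilon contributes epsilon.
Union: FIRST(decl) = { ), *, num, epsilon }.

{ ), *, num, epsilon }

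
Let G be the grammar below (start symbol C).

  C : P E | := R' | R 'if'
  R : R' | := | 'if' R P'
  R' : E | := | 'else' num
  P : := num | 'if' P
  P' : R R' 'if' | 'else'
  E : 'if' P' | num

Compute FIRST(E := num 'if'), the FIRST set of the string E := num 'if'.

Add FIRST(E) = { 'if', num }; E is not nullable, stop.

{ 'if', num }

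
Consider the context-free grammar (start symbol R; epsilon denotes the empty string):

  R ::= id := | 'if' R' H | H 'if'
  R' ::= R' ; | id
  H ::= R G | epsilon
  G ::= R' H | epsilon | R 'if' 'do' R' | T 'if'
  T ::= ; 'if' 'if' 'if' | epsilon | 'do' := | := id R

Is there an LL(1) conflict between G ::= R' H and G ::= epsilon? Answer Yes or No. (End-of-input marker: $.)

Yes

FIRST(R' H) = { id } and FIRST(epsilon) = { epsilon }.
The second alternative is nullable and FOLLOW(G) = { $, 'do', 'if', :=, ;, id } shares id with FIRST of the first — conflict.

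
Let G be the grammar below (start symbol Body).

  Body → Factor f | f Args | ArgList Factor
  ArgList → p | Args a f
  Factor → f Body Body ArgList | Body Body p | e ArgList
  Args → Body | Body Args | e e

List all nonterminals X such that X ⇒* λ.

{ } (none)

No nonterminal has an empty production or an RHS whose symbols are all nullable.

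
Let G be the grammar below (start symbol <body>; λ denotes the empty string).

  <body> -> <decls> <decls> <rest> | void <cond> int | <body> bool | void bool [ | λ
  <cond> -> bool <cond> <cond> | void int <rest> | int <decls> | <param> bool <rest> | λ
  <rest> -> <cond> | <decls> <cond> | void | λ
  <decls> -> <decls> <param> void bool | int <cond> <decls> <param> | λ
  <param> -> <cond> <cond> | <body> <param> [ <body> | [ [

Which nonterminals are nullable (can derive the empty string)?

Directly nullable (have an λ-production): <body>, <cond>, <rest>, <decls>.
<param> -> <cond> <cond> with every symbol nullable, so <param> is nullable.

{ <body>, <cond>, <decls>, <param>, <rest> }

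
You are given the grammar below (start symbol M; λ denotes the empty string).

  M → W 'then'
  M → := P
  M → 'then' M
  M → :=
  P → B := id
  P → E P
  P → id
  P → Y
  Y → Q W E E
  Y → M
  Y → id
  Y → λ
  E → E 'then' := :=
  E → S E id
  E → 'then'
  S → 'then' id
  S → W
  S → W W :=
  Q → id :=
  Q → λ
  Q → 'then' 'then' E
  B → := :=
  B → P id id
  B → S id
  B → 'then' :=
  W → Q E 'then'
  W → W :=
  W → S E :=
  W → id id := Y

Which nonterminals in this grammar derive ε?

{ P, Q, Y }

Directly nullable (have an λ-production): Y, Q.
P → Y with every symbol nullable, so P is nullable.
No other nonterminal has a production whose RHS symbols are all nullable.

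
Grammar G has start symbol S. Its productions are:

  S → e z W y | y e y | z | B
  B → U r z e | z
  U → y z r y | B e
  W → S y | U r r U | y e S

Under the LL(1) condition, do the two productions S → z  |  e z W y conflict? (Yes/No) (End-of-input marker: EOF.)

FIRST(z) = { z } and FIRST(e z W y) = { e }.
The FIRST sets are disjoint and neither alternative is nullable — no conflict.

No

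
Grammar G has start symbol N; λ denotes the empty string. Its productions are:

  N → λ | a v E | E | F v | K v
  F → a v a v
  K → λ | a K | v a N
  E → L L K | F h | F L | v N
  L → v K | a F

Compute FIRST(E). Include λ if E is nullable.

{ a, v }

From E → L L K: add FIRST(L) = { a, v }.
From E → F h: add FIRST(F) = { a }.
From E → F L: add FIRST(F) = { a }.
E → v N contributes {v}.
Union: FIRST(E) = { a, v }.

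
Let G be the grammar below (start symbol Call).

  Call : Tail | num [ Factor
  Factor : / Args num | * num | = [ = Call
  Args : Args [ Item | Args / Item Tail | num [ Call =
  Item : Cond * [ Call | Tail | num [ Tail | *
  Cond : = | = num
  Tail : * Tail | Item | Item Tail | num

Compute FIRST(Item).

From Item : Cond * [ Call: add FIRST(Cond) = { = }.
From Item : Tail: add FIRST(Tail) = { *, =, num }.
Item : num [ Tail contributes {num}.
Item : * contributes {*}.
Union: FIRST(Item) = { *, =, num }.

{ *, =, num }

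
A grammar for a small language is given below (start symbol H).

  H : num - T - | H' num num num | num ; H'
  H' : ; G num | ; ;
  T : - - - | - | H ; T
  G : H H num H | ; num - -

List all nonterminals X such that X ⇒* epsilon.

{ } (none)

No nonterminal has an empty production or an RHS whose symbols are all nullable.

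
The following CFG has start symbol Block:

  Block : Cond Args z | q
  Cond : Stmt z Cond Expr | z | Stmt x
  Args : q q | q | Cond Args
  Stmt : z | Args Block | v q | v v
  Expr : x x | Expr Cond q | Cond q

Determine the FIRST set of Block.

{ q, v, z }

From Block : Cond Args z: add FIRST(Cond) = { q, v, z }.
Block : q contributes {q}.
Union: FIRST(Block) = { q, v, z }.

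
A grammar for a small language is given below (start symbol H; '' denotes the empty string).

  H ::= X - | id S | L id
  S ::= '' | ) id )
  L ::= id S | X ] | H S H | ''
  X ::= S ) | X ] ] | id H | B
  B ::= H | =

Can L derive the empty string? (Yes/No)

L has an ''-production, so L ⇒ ''.

Yes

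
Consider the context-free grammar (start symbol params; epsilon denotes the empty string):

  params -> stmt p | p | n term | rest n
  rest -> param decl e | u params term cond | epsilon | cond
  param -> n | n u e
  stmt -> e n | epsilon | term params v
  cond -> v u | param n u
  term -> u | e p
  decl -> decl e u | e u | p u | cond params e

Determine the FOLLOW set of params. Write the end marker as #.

params is the start symbol, so # ∈ FOLLOW(params).
In rest -> u params term cond: add FIRST(term cond) = { e, u }.
In stmt -> term params v: add FIRST(v) = { v }.
In decl -> cond params e: add FIRST(e) = { e }.
Union: FOLLOW(params) = { #, e, u, v }.

{ #, e, u, v }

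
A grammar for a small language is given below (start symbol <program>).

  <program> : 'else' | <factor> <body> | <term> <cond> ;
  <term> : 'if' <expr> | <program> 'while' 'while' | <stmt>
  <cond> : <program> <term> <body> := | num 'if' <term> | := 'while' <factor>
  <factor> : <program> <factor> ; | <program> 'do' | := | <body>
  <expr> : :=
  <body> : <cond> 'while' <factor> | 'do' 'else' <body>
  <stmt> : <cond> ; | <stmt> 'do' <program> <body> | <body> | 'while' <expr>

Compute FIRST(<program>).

<program> : 'else' contributes {'else'}.
From <program> : <factor> <body>: add FIRST(<factor>) = { 'do', 'else', 'if', 'while', :=, num }.
From <program> : <term> <cond> ;: add FIRST(<term>) = { 'do', 'else', 'if', 'while', :=, num }.
Union: FIRST(<program>) = { 'do', 'else', 'if', 'while', :=, num }.

{ 'do', 'else', 'if', 'while', :=, num }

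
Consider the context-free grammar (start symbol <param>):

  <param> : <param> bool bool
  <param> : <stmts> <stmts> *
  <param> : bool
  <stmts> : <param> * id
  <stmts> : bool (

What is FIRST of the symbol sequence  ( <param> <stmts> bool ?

( is a terminal; add {(} and stop.

{ ( }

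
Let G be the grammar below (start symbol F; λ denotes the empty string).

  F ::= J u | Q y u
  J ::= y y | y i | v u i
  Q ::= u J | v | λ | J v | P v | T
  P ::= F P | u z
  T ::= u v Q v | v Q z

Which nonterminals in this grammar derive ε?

{ Q }

Directly nullable (have an λ-production): Q.
No other nonterminal has a production whose RHS symbols are all nullable.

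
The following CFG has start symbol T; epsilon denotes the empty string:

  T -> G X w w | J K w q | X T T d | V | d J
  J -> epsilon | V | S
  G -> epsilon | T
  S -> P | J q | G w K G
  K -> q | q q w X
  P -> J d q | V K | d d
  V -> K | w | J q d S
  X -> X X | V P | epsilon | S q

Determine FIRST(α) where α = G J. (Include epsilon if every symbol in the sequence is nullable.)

Add FIRST(G)\{epsilon} = { d, q, w }; G is nullable, continue.
Add FIRST(J)\{epsilon} = { d, q, w }; J is nullable, continue.
Every symbol is nullable, so include epsilon.

{ d, q, w, epsilon }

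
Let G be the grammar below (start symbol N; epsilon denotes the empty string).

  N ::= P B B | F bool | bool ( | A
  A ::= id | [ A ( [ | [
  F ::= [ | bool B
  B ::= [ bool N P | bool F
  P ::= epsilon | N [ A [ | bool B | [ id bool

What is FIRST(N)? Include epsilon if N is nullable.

From N ::= P B B: P nullable, take FIRST(P) ∪ FIRST(B) = { [, bool, id }.
From N ::= F bool: add FIRST(F) = { [, bool }.
N ::= bool ( contributes {bool}.
From N ::= A: add FIRST(A) = { [, id }.
Union: FIRST(N) = { [, bool, id }.

{ [, bool, id }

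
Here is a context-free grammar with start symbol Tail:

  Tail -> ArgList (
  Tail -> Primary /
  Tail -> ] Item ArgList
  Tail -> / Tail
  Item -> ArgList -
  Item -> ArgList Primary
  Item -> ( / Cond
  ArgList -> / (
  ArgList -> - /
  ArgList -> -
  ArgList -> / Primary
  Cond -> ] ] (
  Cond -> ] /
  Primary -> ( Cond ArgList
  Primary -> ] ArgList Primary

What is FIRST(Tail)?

{ (, -, /, ] }

From Tail -> ArgList (: add FIRST(ArgList) = { -, / }.
From Tail -> Primary /: add FIRST(Primary) = { (, ] }.
Tail -> ] Item ArgList contributes {]}.
Tail -> / Tail contributes {/}.
Union: FIRST(Tail) = { (, -, /, ] }.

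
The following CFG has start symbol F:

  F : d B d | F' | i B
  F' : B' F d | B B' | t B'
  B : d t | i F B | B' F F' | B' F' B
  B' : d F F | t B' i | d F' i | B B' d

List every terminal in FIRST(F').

From F' : B' F d: add FIRST(B') = { d, i, t }.
From F' : B B': add FIRST(B) = { d, i, t }.
F' : t B' contributes {t}.
Union: FIRST(F') = { d, i, t }.

{ d, i, t }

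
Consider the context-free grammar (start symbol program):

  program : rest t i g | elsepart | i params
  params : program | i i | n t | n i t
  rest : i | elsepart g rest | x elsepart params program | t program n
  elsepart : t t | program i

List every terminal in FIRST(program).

From program : rest t i g: add FIRST(rest) = { i, t, x }.
From program : elsepart: add FIRST(elsepart) = { i, t, x }.
program : i params contributes {i}.
Union: FIRST(program) = { i, t, x }.

{ i, t, x }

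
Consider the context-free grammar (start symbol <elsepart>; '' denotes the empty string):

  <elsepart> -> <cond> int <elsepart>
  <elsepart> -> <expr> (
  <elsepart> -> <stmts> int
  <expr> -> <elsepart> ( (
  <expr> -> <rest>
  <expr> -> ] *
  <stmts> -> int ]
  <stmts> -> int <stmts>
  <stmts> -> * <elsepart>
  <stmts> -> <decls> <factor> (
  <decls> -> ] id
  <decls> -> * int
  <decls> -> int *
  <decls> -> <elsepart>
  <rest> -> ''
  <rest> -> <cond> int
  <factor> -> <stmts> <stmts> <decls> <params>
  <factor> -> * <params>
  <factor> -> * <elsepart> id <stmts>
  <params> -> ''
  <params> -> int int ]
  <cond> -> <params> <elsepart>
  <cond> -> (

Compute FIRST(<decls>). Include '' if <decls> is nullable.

<decls> -> ] id contributes {]}.
<decls> -> * int contributes {*}.
<decls> -> int * contributes {int}.
From <decls> -> <elsepart>: add FIRST(<elsepart>) = { (, *, ], int }.
Union: FIRST(<decls>) = { (, *, ], int }.

{ (, *, ], int }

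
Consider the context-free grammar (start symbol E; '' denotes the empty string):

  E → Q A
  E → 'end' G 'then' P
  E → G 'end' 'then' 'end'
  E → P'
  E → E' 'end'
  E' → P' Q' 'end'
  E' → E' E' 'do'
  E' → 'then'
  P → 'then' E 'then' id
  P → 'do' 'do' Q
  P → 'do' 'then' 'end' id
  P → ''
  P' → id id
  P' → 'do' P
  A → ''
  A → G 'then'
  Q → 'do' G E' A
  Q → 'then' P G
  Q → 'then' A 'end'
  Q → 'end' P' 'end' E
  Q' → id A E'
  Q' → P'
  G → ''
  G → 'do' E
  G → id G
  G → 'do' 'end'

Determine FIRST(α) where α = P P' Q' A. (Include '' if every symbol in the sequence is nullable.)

{ 'do', 'then', id }

Add FIRST(P)\{''} = { 'do', 'then' }; P is nullable, continue.
Add FIRST(P') = { 'do', id }; P' is not nullable, stop.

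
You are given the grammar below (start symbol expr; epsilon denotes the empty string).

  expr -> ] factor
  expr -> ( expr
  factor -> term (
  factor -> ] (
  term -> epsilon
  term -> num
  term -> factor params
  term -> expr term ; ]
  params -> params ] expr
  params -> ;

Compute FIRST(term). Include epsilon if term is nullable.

{ (, ], num, epsilon }

term -> epsilon contributes epsilon.
term -> num contributes {num}.
From term -> factor params: add FIRST(factor) = { (, ], num }.
From term -> expr term ; ]: add FIRST(expr) = { (, ] }.
Union: FIRST(term) = { (, ], num, epsilon }.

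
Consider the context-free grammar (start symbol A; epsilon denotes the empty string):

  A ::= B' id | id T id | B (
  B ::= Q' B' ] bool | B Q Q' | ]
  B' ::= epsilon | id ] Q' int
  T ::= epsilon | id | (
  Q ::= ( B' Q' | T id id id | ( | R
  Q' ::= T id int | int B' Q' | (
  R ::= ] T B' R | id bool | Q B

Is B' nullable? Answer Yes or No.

B' has an epsilon-production, so B' ⇒ epsilon.

Yes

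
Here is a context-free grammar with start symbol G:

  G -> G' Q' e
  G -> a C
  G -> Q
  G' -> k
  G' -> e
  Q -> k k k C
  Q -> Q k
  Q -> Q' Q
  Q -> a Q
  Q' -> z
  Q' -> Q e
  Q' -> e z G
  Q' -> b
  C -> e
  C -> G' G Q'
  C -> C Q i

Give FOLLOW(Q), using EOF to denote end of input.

{ EOF, a, b, e, i, k, z }

In G -> Q: Q is at the end, add FOLLOW(G) = { EOF, a, b, e, i, k, z }.
In Q -> Q k: add FIRST(k) = { k }.
In Q -> Q' Q: Q is at the end, add FOLLOW(Q) = { EOF, a, b, e, i, k, z }.
In Q -> a Q: Q is at the end, add FOLLOW(Q) = { EOF, a, b, e, i, k, z }.
In Q' -> Q e: add FIRST(e) = { e }.
In C -> C Q i: add FIRST(i) = { i }.
Union: FOLLOW(Q) = { EOF, a, b, e, i, k, z }.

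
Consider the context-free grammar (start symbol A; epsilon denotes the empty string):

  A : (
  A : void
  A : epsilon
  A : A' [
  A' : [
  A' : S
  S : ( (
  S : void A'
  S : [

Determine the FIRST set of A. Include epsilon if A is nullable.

A : ( contributes {(}.
A : void contributes {void}.
A : epsilon contributes epsilon.
From A : A' [: add FIRST(A') = { (, [, void }.
Union: FIRST(A) = { (, [, void, epsilon }.

{ (, [, void, epsilon }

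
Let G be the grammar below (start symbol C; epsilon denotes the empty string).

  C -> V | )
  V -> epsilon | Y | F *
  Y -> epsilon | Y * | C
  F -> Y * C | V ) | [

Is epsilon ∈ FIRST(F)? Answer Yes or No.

Nullable nonterminals: C, V, Y.
No production of F has an RHS whose symbols are all nullable, so F is not nullable.

No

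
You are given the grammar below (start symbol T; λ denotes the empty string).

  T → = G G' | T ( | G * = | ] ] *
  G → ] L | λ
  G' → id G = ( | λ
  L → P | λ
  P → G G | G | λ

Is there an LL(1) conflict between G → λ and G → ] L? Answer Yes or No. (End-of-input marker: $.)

Yes

FIRST(λ) = { λ } and FIRST(] L) = { ] }.
The first alternative is nullable and FOLLOW(G) = { $, (, *, =, ], id } shares ] with FIRST of the second — conflict.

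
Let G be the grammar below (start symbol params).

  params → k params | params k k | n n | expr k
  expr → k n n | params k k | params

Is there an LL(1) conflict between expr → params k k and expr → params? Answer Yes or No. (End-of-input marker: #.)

Yes

FIRST(params k k) = { k, n } and FIRST(params) = { k, n }.
Both contain k, so the two alternatives are not disjoint — LL(1) conflict.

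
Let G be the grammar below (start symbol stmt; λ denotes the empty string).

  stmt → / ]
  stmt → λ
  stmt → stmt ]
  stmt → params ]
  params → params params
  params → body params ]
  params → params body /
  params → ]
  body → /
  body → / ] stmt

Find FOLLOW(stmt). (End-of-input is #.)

stmt is the start symbol, so # ∈ FOLLOW(stmt).
In stmt → stmt ]: add FIRST(]) = { ] }.
In body → / ] stmt: stmt is at the end, add FOLLOW(body) = { /, ] }.
Union: FOLLOW(stmt) = { #, /, ] }.

{ #, /, ] }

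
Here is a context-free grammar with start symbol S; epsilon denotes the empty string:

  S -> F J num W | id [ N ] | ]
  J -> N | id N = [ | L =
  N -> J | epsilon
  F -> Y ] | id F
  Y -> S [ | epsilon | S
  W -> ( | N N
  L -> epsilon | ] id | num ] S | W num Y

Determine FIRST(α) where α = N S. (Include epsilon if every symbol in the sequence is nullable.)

{ (, =, ], id, num }

Add FIRST(N)\{epsilon} = { (, =, ], id, num }; N is nullable, continue.
Add FIRST(S) = { ], id }; S is not nullable, stop.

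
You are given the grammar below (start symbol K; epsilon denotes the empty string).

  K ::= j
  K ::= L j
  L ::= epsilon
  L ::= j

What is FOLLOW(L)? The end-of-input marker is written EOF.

{ j }

In K ::= L j: add FIRST(j) = { j }.
Union: FOLLOW(L) = { j }.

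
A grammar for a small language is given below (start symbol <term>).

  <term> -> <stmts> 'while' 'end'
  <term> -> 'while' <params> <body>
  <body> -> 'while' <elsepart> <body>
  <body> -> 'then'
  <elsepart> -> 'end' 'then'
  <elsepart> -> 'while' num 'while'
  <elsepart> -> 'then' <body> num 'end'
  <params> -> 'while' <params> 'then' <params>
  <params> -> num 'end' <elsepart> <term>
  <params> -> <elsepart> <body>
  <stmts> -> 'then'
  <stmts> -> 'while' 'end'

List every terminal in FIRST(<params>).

{ 'end', 'then', 'while', num }

<params> -> 'while' <params> 'then' <params> contributes {'while'}.
<params> -> num 'end' <elsepart> <term> contributes {num}.
From <params> -> <elsepart> <body>: add FIRST(<elsepart>) = { 'end', 'then', 'while' }.
Union: FIRST(<params>) = { 'end', 'then', 'while', num }.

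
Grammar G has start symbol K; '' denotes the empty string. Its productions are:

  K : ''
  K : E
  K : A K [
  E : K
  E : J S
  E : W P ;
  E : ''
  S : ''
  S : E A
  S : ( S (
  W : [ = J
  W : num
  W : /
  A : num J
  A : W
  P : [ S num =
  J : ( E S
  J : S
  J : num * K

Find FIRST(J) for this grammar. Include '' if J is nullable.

J : ( E S contributes {(}.
From J : S: add FIRST(S) = { (, /, [, num, '' } (including '' since S is nullable).
J : num * K contributes {num}.
Union: FIRST(J) = { (, /, [, num, '' }.

{ (, /, [, num, '' }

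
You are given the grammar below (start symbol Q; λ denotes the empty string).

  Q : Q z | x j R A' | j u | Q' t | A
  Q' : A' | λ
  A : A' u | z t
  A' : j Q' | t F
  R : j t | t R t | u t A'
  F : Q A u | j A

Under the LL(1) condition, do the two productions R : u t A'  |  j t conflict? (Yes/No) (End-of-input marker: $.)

FIRST(u t A') = { u } and FIRST(j t) = { j }.
The FIRST sets are disjoint and neither alternative is nullable — no conflict.

No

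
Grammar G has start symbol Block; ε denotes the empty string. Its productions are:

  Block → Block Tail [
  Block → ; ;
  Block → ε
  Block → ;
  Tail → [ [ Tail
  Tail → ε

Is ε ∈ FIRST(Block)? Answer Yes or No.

Yes

Block has an ε-production, so Block ⇒ ε.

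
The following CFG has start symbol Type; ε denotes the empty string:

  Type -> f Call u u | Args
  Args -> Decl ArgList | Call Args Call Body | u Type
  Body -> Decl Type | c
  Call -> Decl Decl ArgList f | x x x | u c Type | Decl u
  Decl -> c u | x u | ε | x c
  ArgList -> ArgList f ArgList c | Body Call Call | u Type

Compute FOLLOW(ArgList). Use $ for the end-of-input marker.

In Args -> Decl ArgList: ArgList is at the end, add FOLLOW(Args) = { $, c, f, u, x }.
In Call -> Decl Decl ArgList f: add FIRST(f) = { f }.
In ArgList -> ArgList f ArgList c: add FIRST(f ArgList c) = { f }.
In ArgList -> ArgList f ArgList c: add FIRST(c) = { c }.
Union: FOLLOW(ArgList) = { $, c, f, u, x }.

{ $, c, f, u, x }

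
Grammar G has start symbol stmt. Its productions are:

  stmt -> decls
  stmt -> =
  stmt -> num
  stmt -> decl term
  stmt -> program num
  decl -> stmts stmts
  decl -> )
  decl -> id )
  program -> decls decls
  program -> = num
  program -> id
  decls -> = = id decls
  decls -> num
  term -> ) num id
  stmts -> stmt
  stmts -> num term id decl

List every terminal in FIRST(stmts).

From stmts -> stmt: add FIRST(stmt) = { ), =, id, num }.
stmts -> num term id decl contributes {num}.
Union: FIRST(stmts) = { ), =, id, num }.

{ ), =, id, num }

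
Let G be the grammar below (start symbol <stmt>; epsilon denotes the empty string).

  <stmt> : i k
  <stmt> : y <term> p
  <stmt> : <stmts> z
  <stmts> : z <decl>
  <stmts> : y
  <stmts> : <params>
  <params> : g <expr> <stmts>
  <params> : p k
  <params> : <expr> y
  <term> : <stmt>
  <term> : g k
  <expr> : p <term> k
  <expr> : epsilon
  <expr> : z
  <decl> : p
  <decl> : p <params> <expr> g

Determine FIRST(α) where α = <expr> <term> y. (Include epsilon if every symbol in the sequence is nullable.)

Add FIRST(<expr>)\{epsilon} = { p, z }; <expr> is nullable, continue.
Add FIRST(<term>) = { g, i, p, y, z }; <term> is not nullable, stop.

{ g, i, p, y, z }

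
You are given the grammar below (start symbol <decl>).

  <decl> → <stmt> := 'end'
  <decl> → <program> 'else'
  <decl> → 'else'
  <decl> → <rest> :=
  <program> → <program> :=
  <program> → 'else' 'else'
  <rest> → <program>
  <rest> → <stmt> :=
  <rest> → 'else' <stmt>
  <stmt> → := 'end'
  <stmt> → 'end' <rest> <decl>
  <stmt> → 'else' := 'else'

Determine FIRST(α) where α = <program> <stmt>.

{ 'else' }

Add FIRST(<program>) = { 'else' }; <program> is not nullable, stop.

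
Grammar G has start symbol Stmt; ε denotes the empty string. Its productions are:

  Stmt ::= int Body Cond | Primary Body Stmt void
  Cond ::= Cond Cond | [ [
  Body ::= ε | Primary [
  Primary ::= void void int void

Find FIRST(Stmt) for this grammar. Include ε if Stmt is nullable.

{ int, void }

Stmt ::= int Body Cond contributes {int}.
From Stmt ::= Primary Body Stmt void: add FIRST(Primary) = { void }.
Union: FIRST(Stmt) = { int, void }.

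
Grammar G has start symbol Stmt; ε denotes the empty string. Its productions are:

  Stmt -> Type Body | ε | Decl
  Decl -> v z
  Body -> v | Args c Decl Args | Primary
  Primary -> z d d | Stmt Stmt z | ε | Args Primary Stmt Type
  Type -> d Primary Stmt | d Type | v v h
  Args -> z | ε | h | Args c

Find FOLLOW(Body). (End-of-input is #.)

In Stmt -> Type Body: Body is at the end, add FOLLOW(Stmt) = { #, c, d, h, v, z }.
Union: FOLLOW(Body) = { #, c, d, h, v, z }.

{ #, c, d, h, v, z }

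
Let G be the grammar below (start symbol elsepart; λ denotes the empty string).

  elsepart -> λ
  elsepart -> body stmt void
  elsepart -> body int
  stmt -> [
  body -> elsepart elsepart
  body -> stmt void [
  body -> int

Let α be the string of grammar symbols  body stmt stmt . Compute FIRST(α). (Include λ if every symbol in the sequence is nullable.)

Add FIRST(body)\{λ} = { [, int }; body is nullable, continue.
Add FIRST(stmt) = { [ }; stmt is not nullable, stop.

{ [, int }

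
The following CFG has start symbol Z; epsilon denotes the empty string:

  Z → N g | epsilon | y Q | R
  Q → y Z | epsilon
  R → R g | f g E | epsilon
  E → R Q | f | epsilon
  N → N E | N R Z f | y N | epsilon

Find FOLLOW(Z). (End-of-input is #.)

{ #, f, g, y }

Z is the start symbol, so # ∈ FOLLOW(Z).
In Q → y Z: Z is at the end, add FOLLOW(Q) = { #, f, g, y }.
In N → N R Z f: add FIRST(f) = { f }.
Union: FOLLOW(Z) = { #, f, g, y }.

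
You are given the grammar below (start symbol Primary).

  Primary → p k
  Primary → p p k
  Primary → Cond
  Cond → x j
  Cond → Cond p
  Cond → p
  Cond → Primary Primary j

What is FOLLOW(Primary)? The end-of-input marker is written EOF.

Primary is the start symbol, so EOF ∈ FOLLOW(Primary).
In Cond → Primary Primary j: add FIRST(Primary j) = { p, x }.
In Cond → Primary Primary j: add FIRST(j) = { j }.
Union: FOLLOW(Primary) = { EOF, j, p, x }.

{ EOF, j, p, x }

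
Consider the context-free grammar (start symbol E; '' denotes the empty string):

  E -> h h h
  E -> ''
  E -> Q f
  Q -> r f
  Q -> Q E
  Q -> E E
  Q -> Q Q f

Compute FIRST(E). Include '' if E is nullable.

{ f, h, r, '' }

E -> h h h contributes {h}.
E -> '' contributes ''.
From E -> Q f: Q nullable, take FIRST(Q) ∪ {f} = { f, h, r }.
Union: FIRST(E) = { f, h, r, '' }.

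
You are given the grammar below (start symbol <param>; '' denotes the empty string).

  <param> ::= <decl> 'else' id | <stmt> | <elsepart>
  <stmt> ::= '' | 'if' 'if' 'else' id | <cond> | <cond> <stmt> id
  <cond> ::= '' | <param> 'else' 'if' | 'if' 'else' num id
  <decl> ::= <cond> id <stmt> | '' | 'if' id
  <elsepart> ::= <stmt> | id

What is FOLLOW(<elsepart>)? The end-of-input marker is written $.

{ $, 'else' }

In <param> ::= <elsepart>: <elsepart> is at the end, add FOLLOW(<param>) = { $, 'else' }.
Union: FOLLOW(<elsepart>) = { $, 'else' }.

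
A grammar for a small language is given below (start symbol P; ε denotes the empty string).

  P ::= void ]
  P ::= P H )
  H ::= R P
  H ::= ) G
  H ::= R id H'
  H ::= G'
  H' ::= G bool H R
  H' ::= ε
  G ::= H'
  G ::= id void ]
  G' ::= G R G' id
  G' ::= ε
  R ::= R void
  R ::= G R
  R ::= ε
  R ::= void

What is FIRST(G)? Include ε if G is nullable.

{ bool, id, ε }

From G ::= H': add FIRST(H') = { bool, id, ε } (including ε since H' is nullable).
G ::= id void ] contributes {id}.
Union: FIRST(G) = { bool, id, ε }.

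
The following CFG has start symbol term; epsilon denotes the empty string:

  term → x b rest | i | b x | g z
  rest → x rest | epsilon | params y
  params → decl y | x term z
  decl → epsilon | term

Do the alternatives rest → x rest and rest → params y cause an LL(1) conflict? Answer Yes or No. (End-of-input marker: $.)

Yes

FIRST(x rest) = { x } and FIRST(params y) = { b, g, i, x, y }.
Both contain x, so the two alternatives are not disjoint — LL(1) conflict.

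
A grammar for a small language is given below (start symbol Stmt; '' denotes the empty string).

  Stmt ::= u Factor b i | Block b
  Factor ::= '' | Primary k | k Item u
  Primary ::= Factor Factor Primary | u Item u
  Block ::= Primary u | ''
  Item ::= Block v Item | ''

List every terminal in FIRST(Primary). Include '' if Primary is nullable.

{ k, u }

From Primary ::= Factor Factor Primary: Factor, Factor nullable, take FIRST(Factor) ∪ FIRST(Factor) ∪ FIRST(Primary) = { k, u }.
Primary ::= u Item u contributes {u}.
Union: FIRST(Primary) = { k, u }.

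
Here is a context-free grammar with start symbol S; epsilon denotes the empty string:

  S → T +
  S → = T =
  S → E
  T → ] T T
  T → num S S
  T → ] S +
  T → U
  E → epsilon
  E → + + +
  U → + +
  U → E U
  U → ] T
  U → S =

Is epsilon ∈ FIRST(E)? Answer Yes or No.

Yes

E has an epsilon-production, so E ⇒ epsilon.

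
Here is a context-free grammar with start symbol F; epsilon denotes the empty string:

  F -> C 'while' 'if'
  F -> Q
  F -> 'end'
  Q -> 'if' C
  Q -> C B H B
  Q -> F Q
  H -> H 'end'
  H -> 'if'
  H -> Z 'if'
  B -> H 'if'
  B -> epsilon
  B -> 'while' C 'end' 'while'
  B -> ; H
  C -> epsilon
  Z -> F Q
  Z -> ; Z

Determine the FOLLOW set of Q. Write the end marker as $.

{ $, 'end', 'if', 'while', ; }

In F -> Q: Q is at the end, add FOLLOW(F) = { $, 'end', 'if', 'while', ; }.
In Q -> F Q: Q is at the end, add FOLLOW(Q) = { $, 'end', 'if', 'while', ; }.
In Z -> F Q: Q is at the end, add FOLLOW(Z) = { 'if' }.
Union: FOLLOW(Q) = { $, 'end', 'if', 'while', ; }.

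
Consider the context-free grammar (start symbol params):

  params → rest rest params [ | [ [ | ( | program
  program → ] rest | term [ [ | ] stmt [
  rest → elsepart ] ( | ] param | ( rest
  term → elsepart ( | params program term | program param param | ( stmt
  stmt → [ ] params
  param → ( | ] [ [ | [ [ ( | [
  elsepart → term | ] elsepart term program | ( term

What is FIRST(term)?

{ (, [, ] }

From term → elsepart (: add FIRST(elsepart) = { (, [, ] }.
From term → params program term: add FIRST(params) = { (, [, ] }.
From term → program param param: add FIRST(program) = { (, [, ] }.
term → ( stmt contributes {(}.
Union: FIRST(term) = { (, [, ] }.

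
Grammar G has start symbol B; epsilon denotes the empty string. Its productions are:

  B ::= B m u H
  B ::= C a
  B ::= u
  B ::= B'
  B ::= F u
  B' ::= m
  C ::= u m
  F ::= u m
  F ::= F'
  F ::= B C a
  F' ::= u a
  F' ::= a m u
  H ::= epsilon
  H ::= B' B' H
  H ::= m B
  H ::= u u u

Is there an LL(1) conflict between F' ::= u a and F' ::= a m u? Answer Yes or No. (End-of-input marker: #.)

FIRST(u a) = { u } and FIRST(a m u) = { a }.
The FIRST sets are disjoint and neither alternative is nullable — no conflict.

No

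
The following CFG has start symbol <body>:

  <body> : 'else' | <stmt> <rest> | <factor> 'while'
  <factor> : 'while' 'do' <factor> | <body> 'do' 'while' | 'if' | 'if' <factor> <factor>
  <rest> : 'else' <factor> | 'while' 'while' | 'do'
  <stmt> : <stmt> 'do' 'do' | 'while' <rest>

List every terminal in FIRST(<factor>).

{ 'else', 'if', 'while' }

<factor> : 'while' 'do' <factor> contributes {'while'}.
From <factor> : <body> 'do' 'while': add FIRST(<body>) = { 'else', 'if', 'while' }.
<factor> : 'if' contributes {'if'}.
<factor> : 'if' <factor> <factor> contributes {'if'}.
Union: FIRST(<factor>) = { 'else', 'if', 'while' }.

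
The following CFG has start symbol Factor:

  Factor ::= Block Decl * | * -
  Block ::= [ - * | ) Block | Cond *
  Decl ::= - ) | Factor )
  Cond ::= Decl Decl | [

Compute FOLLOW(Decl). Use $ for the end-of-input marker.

In Factor ::= Block Decl *: add FIRST(*) = { * }.
In Cond ::= Decl Decl: add FIRST(Decl) = { ), *, -, [ }.
In Cond ::= Decl Decl: Decl is at the end, add FOLLOW(Cond) = { * }.
Union: FOLLOW(Decl) = { ), *, -, [ }.

{ ), *, -, [ }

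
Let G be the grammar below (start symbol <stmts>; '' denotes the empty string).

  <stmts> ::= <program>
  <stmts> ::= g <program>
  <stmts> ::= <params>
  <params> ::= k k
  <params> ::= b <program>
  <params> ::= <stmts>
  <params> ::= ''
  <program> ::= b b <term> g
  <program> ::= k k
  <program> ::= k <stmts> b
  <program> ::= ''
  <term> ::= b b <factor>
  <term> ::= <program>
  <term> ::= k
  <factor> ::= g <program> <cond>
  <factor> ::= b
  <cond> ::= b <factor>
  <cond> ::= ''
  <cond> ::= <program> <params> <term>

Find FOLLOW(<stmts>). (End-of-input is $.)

<stmts> is the start symbol, so $ ∈ FOLLOW(<stmts>).
In <params> ::= <stmts>: <stmts> is at the end, add FOLLOW(<params>) = { $, b, g, k }.
In <program> ::= k <stmts> b: add FIRST(b) = { b }.
Union: FOLLOW(<stmts>) = { $, b, g, k }.

{ $, b, g, k }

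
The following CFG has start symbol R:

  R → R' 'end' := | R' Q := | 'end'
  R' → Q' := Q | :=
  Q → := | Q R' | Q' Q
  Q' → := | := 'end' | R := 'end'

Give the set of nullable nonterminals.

{ } (none)

No nonterminal has an empty production or an RHS whose symbols are all nullable.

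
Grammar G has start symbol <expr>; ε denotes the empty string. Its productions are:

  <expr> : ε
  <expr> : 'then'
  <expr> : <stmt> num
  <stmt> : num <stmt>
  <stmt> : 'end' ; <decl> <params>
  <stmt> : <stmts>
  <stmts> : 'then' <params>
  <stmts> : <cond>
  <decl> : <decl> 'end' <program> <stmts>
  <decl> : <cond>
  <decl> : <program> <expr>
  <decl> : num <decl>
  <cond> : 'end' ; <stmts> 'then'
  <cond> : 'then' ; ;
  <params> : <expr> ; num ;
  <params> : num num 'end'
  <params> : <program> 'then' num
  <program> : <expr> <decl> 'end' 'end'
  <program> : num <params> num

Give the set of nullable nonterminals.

Directly nullable (have an ε-production): <expr>.
No other nonterminal has a production whose RHS symbols are all nullable.

{ <expr> }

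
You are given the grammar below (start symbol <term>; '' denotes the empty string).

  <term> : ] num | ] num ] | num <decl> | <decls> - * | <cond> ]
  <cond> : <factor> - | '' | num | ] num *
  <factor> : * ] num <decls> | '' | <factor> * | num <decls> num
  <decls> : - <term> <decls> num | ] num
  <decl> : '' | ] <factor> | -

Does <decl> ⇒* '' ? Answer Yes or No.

Yes

<decl> has an ''-production, so <decl> ⇒ ''.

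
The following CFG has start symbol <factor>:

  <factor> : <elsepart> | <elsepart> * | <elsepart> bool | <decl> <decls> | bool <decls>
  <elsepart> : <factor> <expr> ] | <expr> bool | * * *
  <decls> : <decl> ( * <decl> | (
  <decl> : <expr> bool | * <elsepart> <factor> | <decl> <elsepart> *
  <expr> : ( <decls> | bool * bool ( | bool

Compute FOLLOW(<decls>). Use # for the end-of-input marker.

{ #, (, *, ], bool }

In <factor> : <decl> <decls>: <decls> is at the end, add FOLLOW(<factor>) = { #, (, *, ], bool }.
In <factor> : bool <decls>: <decls> is at the end, add FOLLOW(<factor>) = { #, (, *, ], bool }.
In <expr> : ( <decls>: <decls> is at the end, add FOLLOW(<expr>) = { ], bool }.
Union: FOLLOW(<decls>) = { #, (, *, ], bool }.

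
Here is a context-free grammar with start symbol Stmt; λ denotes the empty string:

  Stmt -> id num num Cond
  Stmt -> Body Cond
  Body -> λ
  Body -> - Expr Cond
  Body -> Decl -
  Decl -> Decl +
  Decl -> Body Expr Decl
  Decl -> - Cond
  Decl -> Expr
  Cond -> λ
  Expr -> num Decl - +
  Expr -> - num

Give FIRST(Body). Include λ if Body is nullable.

Body -> λ contributes λ.
Body -> - Expr Cond contributes {-}.
From Body -> Decl -: add FIRST(Decl) = { -, num }.
Union: FIRST(Body) = { -, num, λ }.

{ -, num, λ }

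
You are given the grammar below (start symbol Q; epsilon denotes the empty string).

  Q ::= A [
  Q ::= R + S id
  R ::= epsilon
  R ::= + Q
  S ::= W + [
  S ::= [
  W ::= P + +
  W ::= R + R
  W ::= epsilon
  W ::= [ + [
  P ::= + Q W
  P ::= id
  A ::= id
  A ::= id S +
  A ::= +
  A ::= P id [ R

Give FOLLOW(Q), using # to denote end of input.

{ #, +, [, id }

Q is the start symbol, so # ∈ FOLLOW(Q).
In R ::= + Q: Q is at the end, add FOLLOW(R) = { +, [, id }.
In P ::= + Q W: add FIRST(W)\{epsilon} = { +, [, id }.
  Since W is nullable, also add FOLLOW(P) = { +, id }.
Union: FOLLOW(Q) = { #, +, [, id }.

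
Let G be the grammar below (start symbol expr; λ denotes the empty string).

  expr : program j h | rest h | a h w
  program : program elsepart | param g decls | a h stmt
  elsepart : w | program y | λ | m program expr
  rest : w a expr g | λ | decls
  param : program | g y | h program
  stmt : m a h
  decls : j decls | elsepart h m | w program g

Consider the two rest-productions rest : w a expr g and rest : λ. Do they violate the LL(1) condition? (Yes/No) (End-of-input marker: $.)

FIRST(w a expr g) = { w } and FIRST(λ) = { λ }.
The second is nullable but FOLLOW(rest) = { h } is disjoint from FIRST of the first.

No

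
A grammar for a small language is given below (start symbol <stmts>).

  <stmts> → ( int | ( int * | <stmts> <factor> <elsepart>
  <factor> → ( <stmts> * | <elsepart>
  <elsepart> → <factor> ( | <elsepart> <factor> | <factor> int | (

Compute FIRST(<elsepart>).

{ ( }

From <elsepart> → <factor> (: add FIRST(<factor>) = { ( }.
From <elsepart> → <elsepart> <factor>: add FIRST(<elsepart>) = { ( }.
From <elsepart> → <factor> int: add FIRST(<factor>) = { ( }.
<elsepart> → ( contributes {(}.
Union: FIRST(<elsepart>) = { ( }.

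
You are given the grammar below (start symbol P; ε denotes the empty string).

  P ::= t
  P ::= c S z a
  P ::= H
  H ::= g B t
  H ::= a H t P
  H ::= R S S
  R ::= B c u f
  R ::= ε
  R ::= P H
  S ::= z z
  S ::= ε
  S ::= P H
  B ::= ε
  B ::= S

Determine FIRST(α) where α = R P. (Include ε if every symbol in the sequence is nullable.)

{ a, c, g, t, z, ε }

Add FIRST(R)\{ε} = { a, c, g, t, z }; R is nullable, continue.
Add FIRST(P)\{ε} = { a, c, g, t, z }; P is nullable, continue.
Every symbol is nullable, so include ε.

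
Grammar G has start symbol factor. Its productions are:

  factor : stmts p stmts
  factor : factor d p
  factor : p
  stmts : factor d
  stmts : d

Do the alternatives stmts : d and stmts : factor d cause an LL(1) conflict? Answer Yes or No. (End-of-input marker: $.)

Yes

FIRST(d) = { d } and FIRST(factor d) = { d, p }.
Both contain d, so the two alternatives are not disjoint — LL(1) conflict.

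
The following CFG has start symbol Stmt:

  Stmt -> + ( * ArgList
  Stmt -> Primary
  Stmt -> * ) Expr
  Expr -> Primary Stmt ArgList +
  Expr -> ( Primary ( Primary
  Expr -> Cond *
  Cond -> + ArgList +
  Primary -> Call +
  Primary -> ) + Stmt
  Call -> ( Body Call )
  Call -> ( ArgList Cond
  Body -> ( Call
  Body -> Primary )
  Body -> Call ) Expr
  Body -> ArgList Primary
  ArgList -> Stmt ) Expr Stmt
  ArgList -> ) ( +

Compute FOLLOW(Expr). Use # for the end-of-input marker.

{ #, (, ), *, + }

In Stmt -> * ) Expr: Expr is at the end, add FOLLOW(Stmt) = { #, (, ), *, + }.
In Body -> Call ) Expr: Expr is at the end, add FOLLOW(Body) = { ( }.
In ArgList -> Stmt ) Expr Stmt: add FIRST(Stmt) = { (, ), *, + }.
Union: FOLLOW(Expr) = { #, (, ), *, + }.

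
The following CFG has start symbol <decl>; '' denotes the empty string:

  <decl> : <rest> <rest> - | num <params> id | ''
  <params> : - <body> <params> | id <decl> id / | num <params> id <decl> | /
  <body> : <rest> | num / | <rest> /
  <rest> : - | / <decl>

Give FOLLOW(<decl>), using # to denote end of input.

<decl> is the start symbol, so # ∈ FOLLOW(<decl>).
In <params> : id <decl> id /: add FIRST(id /) = { id }.
In <params> : num <params> id <decl>: <decl> is at the end, add FOLLOW(<params>) = { id }.
In <rest> : / <decl>: <decl> is at the end, add FOLLOW(<rest>) = { -, /, id, num }.
Union: FOLLOW(<decl>) = { #, -, /, id, num }.

{ #, -, /, id, num }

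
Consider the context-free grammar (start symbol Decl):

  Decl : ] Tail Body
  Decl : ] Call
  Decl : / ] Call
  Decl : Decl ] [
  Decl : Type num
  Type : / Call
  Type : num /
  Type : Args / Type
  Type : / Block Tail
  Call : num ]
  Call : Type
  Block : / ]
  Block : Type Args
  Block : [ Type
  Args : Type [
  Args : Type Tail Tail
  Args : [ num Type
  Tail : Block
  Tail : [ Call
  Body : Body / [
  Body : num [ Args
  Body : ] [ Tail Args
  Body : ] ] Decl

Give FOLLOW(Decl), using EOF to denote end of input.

{ EOF, /, ] }

Decl is the start symbol, so EOF ∈ FOLLOW(Decl).
In Decl : Decl ] [: add FIRST(] [) = { ] }.
In Body : ] ] Decl: Decl is at the end, add FOLLOW(Body) = { EOF, /, ] }.
Union: FOLLOW(Decl) = { EOF, /, ] }.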